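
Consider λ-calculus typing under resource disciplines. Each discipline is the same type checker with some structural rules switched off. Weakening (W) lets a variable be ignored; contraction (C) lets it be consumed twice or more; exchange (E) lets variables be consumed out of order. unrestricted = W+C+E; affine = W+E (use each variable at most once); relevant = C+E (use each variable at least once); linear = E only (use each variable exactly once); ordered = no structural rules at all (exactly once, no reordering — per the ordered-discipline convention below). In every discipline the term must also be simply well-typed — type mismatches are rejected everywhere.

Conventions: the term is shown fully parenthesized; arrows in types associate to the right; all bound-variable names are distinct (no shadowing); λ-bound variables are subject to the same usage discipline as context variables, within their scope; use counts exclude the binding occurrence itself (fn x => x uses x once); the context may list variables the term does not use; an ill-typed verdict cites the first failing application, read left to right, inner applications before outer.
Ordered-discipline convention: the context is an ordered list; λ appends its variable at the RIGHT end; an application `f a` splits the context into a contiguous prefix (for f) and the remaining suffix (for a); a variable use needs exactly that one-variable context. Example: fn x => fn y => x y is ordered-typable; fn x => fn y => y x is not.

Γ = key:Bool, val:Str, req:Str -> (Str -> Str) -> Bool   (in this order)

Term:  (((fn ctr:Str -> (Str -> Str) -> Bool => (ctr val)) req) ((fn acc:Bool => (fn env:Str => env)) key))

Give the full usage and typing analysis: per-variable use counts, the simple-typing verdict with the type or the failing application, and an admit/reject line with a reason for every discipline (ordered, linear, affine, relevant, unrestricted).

variable uses: key: 1, val: 1, req: 1, ctr [bound]: 1, acc [bound]: 0, env [bound]: 1
use order (left to right): ctr, val, req, env, key
typing: the term checks, with type Bool
ordered: ✗, unused: acc — weakening required
linear: ✗, unused: acc — weakening required
affine: ✓, none of key, val, req, ctr, acc, env used more than once
relevant: ✗, unused: acc — weakening required
unrestricted: ✓, type-checks (Bool) and nothing is barred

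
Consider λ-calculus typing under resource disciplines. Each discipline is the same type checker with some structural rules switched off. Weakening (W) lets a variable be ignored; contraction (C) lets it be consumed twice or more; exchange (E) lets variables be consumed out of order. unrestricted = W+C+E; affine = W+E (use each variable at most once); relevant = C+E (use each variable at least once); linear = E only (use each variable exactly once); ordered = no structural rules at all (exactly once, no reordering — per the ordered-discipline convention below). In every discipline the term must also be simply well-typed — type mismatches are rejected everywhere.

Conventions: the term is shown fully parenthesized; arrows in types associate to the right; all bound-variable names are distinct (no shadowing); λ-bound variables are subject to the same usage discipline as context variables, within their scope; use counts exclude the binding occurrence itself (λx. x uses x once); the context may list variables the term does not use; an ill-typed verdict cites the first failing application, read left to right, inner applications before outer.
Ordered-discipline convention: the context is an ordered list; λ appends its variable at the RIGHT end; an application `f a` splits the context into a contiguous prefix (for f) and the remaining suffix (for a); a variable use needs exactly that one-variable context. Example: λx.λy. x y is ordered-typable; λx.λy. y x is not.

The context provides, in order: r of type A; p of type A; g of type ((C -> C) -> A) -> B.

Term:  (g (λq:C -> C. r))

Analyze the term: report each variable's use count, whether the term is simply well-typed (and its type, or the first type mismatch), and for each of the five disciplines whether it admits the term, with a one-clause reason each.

usage: r=1, p=0, g=1, q [bound]=0
uses in reading order: g, r
typing: the term checks, with type B
ordered ✗ (p, q left unused)
linear ✗ (p, q left unused)
affine ✓ (none of r, p, g, q used more than once)
relevant ✗ (p, q left unused)
unrestricted ✓ (typability at B is all that's needed)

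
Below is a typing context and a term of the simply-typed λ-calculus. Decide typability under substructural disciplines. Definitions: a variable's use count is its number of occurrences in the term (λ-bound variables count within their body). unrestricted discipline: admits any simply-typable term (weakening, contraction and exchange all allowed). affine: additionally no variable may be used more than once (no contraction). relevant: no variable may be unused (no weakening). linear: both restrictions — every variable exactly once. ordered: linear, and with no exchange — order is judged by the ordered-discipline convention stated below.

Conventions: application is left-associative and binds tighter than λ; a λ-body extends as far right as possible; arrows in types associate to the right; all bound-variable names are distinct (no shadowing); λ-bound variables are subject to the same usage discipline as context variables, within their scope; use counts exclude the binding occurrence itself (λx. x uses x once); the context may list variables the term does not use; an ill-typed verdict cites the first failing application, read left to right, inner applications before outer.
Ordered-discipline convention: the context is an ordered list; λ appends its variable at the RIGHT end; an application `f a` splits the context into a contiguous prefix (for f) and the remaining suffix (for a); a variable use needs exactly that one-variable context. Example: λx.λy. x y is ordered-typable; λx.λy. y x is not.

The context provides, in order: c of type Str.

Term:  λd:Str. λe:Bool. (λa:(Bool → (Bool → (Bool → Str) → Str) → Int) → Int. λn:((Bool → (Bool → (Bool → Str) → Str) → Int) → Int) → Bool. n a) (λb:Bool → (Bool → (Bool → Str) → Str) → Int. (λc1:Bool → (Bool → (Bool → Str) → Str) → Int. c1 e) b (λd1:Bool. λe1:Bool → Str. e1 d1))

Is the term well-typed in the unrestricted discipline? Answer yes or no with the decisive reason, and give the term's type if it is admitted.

yes — simply typable at Str → Bool → (((Bool → (Bool → (Bool → Str) → Str) → Int) → Int) → Bool) → Bool; W, C, E all held; term : Str → Bool → (((Bool → (Bool → (Bool → Str) → Str) → Int) → Int) → Bool) → Bool
use counts: c: 0, d (bound): 0, e (bound): 1, a (bound): 1, n (bound): 1, b (bound): 1, c1 (bound): 1, d1 (bound): 1, e1 (bound): 1
use order (left to right): n, a, c1, e, b, e1, d1
typing: well-typed at Str → Bool → (((Bool → (Bool → (Bool → Str) → Str) → Int) → Int) → Bool) → Bool
all disciplines: ordered ✗; linear ✗; affine ✓; relevant ✗; unrestricted ✓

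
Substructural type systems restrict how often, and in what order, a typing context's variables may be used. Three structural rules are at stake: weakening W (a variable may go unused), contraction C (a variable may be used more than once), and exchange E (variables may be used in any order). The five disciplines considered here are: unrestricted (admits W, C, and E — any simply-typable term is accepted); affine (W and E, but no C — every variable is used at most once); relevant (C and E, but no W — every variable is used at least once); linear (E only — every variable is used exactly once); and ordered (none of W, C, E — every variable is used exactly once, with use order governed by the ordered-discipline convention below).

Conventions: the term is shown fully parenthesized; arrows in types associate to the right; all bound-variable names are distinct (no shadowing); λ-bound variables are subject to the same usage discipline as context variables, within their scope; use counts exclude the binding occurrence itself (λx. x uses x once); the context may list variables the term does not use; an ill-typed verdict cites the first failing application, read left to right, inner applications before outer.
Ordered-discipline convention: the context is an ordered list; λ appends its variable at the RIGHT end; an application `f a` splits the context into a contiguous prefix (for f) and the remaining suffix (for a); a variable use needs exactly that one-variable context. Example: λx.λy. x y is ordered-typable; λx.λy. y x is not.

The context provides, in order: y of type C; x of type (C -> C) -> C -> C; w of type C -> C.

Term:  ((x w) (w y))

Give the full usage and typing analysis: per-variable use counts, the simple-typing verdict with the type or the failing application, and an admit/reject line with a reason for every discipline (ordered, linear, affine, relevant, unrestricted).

variable uses: y: 1; x: 1; w: 2
use order (left to right): x, w, w, y
typing: the term checks, with type C
ordered: ✗ — w ×2 used more than once (contraction)
linear: ✗ — w ×2 used more than once (contraction)
affine: ✗ — w ×2 used more than once (contraction)
relevant: ✓ — every one of y, x, w appears
unrestricted: ✓ — simply typable at C; W, C, E all held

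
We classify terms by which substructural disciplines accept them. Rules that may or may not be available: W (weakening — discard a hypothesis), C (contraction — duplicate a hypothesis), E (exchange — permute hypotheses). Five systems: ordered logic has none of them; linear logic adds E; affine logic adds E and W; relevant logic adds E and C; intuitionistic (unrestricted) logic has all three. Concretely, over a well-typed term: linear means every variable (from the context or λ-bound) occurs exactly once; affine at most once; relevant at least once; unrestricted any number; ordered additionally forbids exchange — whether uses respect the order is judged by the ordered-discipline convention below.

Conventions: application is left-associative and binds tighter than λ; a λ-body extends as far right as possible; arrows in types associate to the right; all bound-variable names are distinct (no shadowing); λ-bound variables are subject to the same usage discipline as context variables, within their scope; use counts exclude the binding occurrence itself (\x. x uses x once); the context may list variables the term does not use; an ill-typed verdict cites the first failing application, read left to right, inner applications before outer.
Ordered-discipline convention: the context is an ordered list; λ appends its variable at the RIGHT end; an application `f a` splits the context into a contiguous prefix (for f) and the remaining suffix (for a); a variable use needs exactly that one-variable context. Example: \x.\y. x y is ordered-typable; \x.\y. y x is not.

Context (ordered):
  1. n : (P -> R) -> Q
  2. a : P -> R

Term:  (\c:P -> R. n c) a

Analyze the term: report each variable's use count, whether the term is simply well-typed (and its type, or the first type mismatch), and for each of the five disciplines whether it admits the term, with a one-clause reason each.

usage: n=1, a=1, c [bound]=1
use order (left to right): n, c, a
typing: well-typed at Q
ordered: ✓ — one use each (n, a, c); ordered split holds
linear: ✓ — each of n, a, c used exactly once
affine: ✓ — n, a, c: no repeats, contraction unneeded
relevant: ✓ — none of n, a, c goes unused
unrestricted: ✓ — well-typed at Q; no restrictions here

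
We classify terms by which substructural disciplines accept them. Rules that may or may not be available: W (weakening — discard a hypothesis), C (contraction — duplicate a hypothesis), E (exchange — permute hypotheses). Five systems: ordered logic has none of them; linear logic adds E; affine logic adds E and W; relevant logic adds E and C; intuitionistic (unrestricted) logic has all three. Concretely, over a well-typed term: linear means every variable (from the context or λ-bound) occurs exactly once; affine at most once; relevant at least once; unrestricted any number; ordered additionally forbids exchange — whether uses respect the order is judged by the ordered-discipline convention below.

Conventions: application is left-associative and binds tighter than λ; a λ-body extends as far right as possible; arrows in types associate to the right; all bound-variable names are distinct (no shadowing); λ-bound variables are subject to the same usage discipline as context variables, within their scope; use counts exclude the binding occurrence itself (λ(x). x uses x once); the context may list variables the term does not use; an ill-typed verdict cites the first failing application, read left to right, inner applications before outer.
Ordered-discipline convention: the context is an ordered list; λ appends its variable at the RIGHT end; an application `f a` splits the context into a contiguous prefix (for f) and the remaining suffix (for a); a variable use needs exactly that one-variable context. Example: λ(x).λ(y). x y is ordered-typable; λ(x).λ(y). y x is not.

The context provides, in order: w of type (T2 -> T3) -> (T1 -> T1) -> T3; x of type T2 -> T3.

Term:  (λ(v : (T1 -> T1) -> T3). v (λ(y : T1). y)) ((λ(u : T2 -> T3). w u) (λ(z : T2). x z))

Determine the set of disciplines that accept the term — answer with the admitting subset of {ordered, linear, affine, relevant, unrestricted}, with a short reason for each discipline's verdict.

admitting disciplines: ordered, linear, affine, relevant, unrestricted
use counts: w: 1, x: 1, v (bound): 1, y (bound): 1, u (bound): 1, z (bound): 1
uses in reading order: v, y, w, u, x, z
typing: ✓ — T3
ordered: ✓, w, x, v, y, u, z once each; derivable with no W/C/E
linear: ✓, w, x, v, y, u, z: one use apiece
affine: ✓, none of w, x, v, y, u, z used more than once
relevant: ✓, every one of w, x, v, y, u, z appears
unrestricted: ✓, typability at T3 is all that's needed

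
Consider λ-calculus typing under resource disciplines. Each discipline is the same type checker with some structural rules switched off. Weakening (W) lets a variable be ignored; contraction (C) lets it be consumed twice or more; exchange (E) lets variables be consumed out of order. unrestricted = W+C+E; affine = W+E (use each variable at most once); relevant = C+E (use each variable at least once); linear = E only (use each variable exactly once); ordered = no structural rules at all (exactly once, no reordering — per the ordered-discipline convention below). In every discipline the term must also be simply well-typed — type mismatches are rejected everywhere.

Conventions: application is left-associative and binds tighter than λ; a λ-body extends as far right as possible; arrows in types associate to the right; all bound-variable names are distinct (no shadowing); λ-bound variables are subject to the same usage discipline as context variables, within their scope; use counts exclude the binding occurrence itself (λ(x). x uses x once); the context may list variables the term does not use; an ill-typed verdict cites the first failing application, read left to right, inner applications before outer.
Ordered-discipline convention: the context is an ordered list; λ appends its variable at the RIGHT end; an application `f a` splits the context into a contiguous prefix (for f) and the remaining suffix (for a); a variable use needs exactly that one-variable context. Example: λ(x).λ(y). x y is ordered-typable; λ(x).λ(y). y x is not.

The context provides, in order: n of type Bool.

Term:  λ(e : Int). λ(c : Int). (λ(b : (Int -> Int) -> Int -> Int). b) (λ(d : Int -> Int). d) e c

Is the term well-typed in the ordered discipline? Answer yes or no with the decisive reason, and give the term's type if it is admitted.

no — the type mismatch rejects it
counts: n=0; e (bound)=1; c (bound)=1; b (bound)=1; d (bound)=1
order of uses: b, d, e, c
typing: ill-typed: argument of type Int where Int -> Int is required
all disciplines: ordered ✗ | linear ✗ | affine ✗ | relevant ✗ | unrestricted ✗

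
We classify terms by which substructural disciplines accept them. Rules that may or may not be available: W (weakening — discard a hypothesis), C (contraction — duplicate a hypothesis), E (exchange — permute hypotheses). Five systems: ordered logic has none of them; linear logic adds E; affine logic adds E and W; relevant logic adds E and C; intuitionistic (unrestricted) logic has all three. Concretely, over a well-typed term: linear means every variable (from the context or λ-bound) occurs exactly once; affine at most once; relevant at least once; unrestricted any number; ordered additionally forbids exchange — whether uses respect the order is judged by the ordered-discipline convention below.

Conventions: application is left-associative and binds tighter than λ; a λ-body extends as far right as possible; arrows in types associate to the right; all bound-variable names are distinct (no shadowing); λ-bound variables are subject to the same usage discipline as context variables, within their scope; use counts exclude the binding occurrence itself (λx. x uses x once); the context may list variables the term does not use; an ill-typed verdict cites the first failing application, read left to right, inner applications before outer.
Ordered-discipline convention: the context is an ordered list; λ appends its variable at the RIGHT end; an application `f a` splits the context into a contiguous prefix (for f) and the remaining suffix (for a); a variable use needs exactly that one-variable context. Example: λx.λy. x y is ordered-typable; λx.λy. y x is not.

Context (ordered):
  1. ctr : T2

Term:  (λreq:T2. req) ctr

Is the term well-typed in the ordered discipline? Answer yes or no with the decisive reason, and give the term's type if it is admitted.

yes — ctr, req once each; derivable with no W/C/E; term : T2
variable uses: ctr ×1; req [bound] ×1
order of uses: req, ctr
typing: ✓ — T2
per-discipline verdicts: ordered ✓ | linear ✓ | affine ✓ | relevant ✓ | unrestricted ✓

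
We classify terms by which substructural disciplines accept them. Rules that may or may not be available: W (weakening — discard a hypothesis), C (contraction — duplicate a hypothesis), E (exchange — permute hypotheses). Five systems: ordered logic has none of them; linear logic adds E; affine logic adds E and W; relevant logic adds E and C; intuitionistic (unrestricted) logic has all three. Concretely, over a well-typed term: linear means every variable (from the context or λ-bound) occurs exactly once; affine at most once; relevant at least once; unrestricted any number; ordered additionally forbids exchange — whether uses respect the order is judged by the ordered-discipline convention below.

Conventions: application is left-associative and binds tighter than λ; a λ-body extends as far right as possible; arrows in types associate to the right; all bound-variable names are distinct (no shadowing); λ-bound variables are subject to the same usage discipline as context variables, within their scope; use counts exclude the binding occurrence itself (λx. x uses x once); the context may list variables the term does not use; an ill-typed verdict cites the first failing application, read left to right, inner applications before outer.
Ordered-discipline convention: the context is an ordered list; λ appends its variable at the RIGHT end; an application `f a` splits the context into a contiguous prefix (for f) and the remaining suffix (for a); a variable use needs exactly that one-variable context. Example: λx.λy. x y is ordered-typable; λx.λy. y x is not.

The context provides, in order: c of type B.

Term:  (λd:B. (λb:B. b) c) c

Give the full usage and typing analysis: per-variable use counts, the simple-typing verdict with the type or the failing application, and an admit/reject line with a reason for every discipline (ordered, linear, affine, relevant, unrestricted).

usage: c: 2; d [bound]: 0; b [bound]: 1
left-to-right use order: b, c, c
typing: well-typed at B
ordered: ✗ — uses contraction: c ×2; needs weakening: d unused
linear: ✗ — uses contraction: c ×2; needs weakening: d unused
affine: ✗ — uses contraction: c ×2
relevant: ✗ — needs weakening: d unused
unrestricted: ✓ — simply typable at B; W, C, E all held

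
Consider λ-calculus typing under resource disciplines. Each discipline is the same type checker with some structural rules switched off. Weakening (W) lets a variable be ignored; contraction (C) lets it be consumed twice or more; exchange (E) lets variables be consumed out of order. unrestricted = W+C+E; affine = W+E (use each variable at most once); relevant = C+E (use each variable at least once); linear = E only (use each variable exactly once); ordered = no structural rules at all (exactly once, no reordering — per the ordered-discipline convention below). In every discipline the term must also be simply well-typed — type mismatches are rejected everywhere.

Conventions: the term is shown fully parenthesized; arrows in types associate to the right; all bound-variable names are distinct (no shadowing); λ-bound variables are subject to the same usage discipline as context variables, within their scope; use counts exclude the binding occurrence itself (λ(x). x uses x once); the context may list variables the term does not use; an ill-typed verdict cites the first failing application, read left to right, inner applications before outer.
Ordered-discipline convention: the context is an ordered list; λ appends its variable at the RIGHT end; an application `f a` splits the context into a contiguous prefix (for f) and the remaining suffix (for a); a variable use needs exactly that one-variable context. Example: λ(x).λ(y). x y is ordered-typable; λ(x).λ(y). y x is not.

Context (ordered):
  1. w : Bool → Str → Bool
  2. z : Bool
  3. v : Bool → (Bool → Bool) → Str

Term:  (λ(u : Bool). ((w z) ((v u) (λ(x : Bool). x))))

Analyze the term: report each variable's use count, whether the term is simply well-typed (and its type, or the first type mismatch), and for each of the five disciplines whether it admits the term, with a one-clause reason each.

counts: w: 1, z: 1, v: 1, u (bound): 1, x (bound): 1
left-to-right use order: w, z, v, u, x
typing: well-typed at Bool → Bool
ordered: ✓ — w, z, v, u, x: once each, no exchange needed
linear: ✓ — each of w, z, v, u, x used exactly once
affine: ✓ — no duplicate uses among w, z, v, u, x
relevant: ✓ — none of w, z, v, u, x goes unused
unrestricted: ✓ — simply typable at Bool → Bool; W, C, E all held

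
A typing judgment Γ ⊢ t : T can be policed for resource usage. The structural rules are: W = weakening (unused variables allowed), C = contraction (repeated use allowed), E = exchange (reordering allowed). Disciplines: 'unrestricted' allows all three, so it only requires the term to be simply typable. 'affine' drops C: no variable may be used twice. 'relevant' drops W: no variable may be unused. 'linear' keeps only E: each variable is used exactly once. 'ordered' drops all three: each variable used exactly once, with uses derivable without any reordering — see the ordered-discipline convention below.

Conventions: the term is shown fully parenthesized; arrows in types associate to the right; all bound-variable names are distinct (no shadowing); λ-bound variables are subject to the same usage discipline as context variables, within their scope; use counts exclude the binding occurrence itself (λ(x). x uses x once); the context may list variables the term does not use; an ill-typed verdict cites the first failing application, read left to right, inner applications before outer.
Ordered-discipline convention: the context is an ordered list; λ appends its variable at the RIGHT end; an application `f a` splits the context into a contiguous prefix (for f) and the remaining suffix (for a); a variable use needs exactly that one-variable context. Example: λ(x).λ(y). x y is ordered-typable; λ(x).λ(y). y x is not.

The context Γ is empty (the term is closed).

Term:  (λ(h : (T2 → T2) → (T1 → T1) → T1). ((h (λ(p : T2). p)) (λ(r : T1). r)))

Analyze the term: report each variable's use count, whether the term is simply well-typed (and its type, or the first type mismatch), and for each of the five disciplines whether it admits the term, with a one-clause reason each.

counts: h (bound) ×1; p (bound) ×1; r (bound) ×1
uses in reading order: h, p, r
typing: ✓ — ((T2 → T2) → (T1 → T1) → T1) → T1
ordered: ✓ — one use each (h, p, r); ordered split holds
linear: ✓ — each of h, p, r used exactly once
affine: ✓ — none of h, p, r used more than once
relevant: ✓ — h, p, r: all used, weakening unneeded
unrestricted: ✓ — typability at ((T2 → T2) → (T1 → T1) → T1) → T1 is all that's needed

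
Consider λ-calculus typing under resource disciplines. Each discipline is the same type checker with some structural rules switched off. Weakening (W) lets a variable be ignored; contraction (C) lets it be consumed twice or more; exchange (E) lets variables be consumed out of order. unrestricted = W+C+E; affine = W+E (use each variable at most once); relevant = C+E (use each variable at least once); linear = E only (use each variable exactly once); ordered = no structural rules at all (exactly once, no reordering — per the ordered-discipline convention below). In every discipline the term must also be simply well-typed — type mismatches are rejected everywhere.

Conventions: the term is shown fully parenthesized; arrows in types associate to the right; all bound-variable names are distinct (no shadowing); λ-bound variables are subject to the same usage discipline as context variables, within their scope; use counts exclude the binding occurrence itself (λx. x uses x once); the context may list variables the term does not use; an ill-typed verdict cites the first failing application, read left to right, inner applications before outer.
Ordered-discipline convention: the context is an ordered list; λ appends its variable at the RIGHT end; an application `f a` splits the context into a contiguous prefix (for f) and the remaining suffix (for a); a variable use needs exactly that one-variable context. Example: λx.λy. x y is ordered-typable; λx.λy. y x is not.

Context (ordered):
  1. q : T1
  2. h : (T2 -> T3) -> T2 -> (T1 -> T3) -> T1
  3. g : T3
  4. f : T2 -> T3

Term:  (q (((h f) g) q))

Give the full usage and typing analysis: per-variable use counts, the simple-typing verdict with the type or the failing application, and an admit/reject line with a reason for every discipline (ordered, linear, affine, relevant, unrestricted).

use counts: q: 2×; h: 1×; g: 1×; f: 1×
use order (left to right): q, h, f, g, q
typing: ill-typed: an application expects T2 but receives T3
ordered: ✗, the type mismatch rejects it
linear: ✗, not simply typable
affine: ✗, fails simple typing
relevant: ✗, a type mismatch blocks all five
unrestricted: ✗, the type mismatch rejects it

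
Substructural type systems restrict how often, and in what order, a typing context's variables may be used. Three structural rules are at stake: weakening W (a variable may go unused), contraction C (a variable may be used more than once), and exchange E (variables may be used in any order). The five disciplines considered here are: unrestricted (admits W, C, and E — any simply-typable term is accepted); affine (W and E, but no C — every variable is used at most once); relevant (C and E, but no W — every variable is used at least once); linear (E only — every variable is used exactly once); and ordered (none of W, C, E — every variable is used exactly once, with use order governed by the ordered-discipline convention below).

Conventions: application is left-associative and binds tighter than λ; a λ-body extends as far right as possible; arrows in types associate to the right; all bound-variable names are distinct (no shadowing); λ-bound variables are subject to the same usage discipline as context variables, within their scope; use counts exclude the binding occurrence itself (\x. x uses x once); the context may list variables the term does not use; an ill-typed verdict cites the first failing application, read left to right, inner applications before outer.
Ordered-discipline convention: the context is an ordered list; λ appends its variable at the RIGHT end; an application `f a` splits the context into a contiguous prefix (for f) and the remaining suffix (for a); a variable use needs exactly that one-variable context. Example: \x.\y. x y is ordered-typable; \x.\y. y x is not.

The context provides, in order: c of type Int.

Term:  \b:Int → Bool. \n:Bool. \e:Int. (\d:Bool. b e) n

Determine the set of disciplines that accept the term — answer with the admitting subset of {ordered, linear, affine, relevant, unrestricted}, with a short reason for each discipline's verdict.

admitted by: affine, unrestricted
use counts: c: 0×; b [bound]: 1×; n [bound]: 1×; e [bound]: 1×; d [bound]: 0×
uses in reading order: b, e, n
typing: the term checks, with type (Int → Bool) → Bool → Int → Bool
ordered: ✗ — c, d never used (weakening)
linear: ✗ — c, d never used (weakening)
affine: ✓ — no duplicate uses among c, b, n, e, d
relevant: ✗ — c, d never used (weakening)
unrestricted: ✓ — simply typable at (Int → Bool) → Bool → Int → Bool; W, C, E all held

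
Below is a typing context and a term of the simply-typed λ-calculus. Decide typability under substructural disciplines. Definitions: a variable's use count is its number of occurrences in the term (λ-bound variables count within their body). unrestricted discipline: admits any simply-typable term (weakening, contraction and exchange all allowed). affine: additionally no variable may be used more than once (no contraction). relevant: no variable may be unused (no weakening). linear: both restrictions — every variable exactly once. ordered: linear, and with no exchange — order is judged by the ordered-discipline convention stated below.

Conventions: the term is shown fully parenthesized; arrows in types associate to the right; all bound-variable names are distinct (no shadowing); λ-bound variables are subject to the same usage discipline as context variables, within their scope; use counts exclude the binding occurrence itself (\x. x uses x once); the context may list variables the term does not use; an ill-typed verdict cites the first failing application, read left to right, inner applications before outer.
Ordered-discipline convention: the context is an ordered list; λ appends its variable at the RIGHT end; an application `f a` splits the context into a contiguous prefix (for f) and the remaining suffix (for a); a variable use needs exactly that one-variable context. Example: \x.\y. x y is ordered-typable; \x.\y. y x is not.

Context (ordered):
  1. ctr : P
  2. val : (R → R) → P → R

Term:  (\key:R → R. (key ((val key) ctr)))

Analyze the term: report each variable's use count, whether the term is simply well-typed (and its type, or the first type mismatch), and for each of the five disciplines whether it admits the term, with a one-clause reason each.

use counts: ctr=1, val=1, key (bound)=2
order of uses: key, val, key, ctr
typing: ✓ — (R → R) → R
ordered: ✗, repeated use of key ×2
linear: ✗, repeated use of key ×2
affine: ✗, repeated use of key ×2
relevant: ✓, every one of ctr, val, key appears
unrestricted: ✓, typability at (R → R) → R is all that's needed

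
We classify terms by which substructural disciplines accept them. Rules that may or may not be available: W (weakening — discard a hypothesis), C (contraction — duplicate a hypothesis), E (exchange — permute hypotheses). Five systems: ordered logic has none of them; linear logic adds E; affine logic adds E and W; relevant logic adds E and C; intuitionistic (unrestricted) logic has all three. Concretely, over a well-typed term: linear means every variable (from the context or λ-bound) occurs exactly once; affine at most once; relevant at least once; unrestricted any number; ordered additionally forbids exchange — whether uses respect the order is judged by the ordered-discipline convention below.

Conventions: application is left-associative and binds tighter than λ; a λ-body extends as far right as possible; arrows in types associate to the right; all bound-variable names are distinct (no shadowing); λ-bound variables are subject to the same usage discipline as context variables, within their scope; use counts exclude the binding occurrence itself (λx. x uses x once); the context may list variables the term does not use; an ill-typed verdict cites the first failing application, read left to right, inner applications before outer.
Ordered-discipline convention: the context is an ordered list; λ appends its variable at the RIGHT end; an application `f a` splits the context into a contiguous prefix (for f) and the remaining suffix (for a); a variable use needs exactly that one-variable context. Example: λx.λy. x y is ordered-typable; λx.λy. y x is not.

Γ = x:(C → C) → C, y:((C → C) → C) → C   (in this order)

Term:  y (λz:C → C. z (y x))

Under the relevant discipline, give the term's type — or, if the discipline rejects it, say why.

term : C
counts: x: 1×, y: 2×, z (bound): 1×
left-to-right use order: y, z, y, x
typing: well-typed at C
summary: ordered ✗; linear ✗; affine ✗; relevant ✓; unrestricted ✓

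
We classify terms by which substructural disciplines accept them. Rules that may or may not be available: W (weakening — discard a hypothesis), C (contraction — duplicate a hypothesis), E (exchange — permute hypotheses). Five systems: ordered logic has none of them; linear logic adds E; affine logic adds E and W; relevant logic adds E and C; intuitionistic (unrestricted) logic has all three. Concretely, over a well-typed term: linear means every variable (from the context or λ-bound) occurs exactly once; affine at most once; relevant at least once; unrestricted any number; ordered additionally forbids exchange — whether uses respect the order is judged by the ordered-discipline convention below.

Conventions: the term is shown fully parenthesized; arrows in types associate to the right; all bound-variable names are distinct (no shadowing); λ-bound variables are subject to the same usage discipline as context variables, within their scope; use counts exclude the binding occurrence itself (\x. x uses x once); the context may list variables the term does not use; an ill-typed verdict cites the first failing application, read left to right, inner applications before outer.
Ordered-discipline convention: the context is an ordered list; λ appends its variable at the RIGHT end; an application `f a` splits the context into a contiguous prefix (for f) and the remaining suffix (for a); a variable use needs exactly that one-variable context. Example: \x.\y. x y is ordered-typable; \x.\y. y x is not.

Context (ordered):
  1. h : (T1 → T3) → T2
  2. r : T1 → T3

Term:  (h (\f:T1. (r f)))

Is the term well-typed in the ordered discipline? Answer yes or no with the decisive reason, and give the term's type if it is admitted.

yes — one use each (h, r, f); ordered split holds; term : T2
variable uses: h ×1, r ×1, f [bound] ×1
left-to-right use order: h, r, f
typing: well-typed at T2
across the five disciplines: ordered ✓; linear ✓; affine ✓; relevant ✓; unrestricted ✓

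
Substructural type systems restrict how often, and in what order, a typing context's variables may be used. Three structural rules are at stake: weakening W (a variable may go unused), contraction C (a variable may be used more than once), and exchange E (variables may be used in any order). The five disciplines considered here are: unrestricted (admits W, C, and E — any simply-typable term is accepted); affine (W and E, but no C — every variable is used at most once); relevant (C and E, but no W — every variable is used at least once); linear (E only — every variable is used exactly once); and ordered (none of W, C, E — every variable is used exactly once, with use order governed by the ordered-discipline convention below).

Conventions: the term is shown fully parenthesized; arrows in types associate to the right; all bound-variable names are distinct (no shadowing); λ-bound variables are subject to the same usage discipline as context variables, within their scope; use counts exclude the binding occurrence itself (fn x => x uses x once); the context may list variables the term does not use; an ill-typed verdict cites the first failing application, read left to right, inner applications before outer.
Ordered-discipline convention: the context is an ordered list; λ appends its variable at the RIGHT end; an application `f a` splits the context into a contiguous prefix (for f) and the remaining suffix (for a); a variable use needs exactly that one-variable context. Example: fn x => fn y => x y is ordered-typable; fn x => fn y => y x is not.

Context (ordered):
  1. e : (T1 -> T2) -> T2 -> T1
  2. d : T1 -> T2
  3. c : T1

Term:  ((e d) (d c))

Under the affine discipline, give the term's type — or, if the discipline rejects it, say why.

not well-typed under affine — needs contraction — d ×2
use counts: e ×1; d ×2; c ×1
use order (left to right): e, d, d, c
typing: the term checks, with type T1
across the five disciplines: ordered ✗, linear ✗, affine ✗, relevant ✓, unrestricted ✓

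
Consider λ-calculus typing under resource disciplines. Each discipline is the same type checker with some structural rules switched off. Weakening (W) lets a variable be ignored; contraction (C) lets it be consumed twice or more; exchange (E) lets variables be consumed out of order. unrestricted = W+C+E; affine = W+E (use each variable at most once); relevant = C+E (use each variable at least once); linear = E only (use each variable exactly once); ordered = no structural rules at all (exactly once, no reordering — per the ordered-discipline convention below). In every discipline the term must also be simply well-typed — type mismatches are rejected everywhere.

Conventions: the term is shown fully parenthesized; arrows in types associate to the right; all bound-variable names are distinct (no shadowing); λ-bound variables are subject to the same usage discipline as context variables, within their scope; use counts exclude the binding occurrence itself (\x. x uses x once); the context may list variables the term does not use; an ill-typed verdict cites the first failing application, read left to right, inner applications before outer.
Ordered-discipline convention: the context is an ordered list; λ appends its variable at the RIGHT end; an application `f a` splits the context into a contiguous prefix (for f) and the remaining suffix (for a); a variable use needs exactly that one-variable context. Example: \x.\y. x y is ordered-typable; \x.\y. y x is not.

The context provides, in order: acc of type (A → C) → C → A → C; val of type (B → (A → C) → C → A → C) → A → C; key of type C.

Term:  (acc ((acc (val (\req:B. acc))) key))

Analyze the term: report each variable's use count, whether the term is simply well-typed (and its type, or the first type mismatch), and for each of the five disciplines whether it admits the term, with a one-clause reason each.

counts: acc: 3, val: 1, key: 1, req (λ-bound): 0
use order (left to right): acc, acc, val, acc, key
typing: the term checks, with type C → A → C
ordered: ✗ — repeated use of acc ×3; unused: req — weakening required
linear: ✗ — repeated use of acc ×3; unused: req — weakening required
affine: ✗ — repeated use of acc ×3
relevant: ✗ — unused: req — weakening required
unrestricted: ✓ — simply typable at C → A → C; W, C, E all held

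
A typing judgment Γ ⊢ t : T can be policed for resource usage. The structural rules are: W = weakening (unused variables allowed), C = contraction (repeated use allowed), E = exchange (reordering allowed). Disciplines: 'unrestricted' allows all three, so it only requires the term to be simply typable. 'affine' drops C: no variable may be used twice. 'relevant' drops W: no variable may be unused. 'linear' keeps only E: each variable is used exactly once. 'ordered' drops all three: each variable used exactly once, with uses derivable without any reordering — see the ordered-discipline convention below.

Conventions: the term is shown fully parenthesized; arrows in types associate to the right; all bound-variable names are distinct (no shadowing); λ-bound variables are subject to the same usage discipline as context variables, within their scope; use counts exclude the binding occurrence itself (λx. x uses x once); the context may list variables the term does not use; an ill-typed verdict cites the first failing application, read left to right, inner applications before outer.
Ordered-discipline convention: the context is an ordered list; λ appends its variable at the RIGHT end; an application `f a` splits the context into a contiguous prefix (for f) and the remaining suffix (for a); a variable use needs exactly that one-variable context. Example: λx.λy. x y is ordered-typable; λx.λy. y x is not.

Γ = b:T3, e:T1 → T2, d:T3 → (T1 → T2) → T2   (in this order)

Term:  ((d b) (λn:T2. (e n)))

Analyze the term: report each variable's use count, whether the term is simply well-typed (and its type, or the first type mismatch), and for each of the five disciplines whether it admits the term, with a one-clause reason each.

use counts: b: 1×; e: 1×; d: 1×; n (λ-bound): 1×
order of uses: d, b, e, n
typing: ill-typed: a function awaiting T1 gets T2
ordered: ✗, fails simple typing
linear: ✗, a type mismatch blocks all five
affine: ✗, the type mismatch rejects it
relevant: ✗, not simply typable
unrestricted: ✗, fails simple typing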